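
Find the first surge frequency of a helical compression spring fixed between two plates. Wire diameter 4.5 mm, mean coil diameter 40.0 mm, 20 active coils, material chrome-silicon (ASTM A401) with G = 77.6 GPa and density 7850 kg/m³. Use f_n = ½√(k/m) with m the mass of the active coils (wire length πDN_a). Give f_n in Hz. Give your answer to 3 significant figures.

k = Gd⁴/(8D³N_a) = (77.6×10³)(4.5⁴)/(8·40.0³·20) = 3.1075 N/mm = 3107.5 N/m
Wire length L = πDN_a = π·40.0·20 = 2513.3 mm
m = ρ·(πd²/4)·L = 7850 × 15.904×10⁻⁶ m² × 2.5133 m = 0.31378 kg
f_n = ½√(k/m) = 0.5·√(3107.5/0.31378) = 0.5·√(9903.5) = 49.758 Hz

49.8 Hz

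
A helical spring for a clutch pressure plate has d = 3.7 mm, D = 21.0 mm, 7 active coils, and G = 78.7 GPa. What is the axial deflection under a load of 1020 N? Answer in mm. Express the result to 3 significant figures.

k = Gd⁴/(8D³N_a) = (78.7×10³)(3.7⁴)/(8·21.0³·7) = 28.44 N/mm
δ = F/k = 1020 / 28.44 = 35.864 mm

35.9 mm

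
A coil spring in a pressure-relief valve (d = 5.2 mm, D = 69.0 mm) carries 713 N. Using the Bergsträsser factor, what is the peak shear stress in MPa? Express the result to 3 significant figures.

980 MPa

Spring index C = D/d = 69.0/5.2 = 13.2692
K_B = (4C+2)/(4C−3) = 55.077/50.077 = 1.0998
τ₀ = 8FD/(πd³) = 8·713·69.0/(π·5.2³) = 393576/441.73 = 890.98 MPa
τ_max = K·τ₀ = 1.0998 × 890.98 = 979.94 MPa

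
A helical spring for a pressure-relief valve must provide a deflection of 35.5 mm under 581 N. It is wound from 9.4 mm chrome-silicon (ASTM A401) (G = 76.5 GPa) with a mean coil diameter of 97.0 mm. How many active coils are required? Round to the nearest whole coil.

Required rate k = F/δ = 581/35.5 = 16.366 N/mm
N_a = Gd⁴/(8D³k) = (76.5×10³ × 9.4⁴)/(8 × 97.0³ × 16.366)
    = 5.97273e+08 / 1.19496e+08 = 4.998 → 5 coils

5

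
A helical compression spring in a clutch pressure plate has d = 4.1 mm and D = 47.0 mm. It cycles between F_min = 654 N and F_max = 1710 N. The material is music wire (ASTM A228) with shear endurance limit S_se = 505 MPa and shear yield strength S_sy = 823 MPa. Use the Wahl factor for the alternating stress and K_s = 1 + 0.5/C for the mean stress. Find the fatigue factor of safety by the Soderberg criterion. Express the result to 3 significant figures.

0.215

C = D/d = 47.0/4.1 = 11.4634; K_W = (4C−1)/(4C−4)+0.615/C = 1.1253; K_s = 1+0.5/C = 1.0436
F_a = (F_max−F_min)/2 = 528 N; F_m = (F_max+F_min)/2 = 1182 N
τ_a = K_W·8F_aD/(πd³) = 1.1253 × 916.9 = 1031.8 MPa
τ_m = K_s·8F_mD/(πd³) = 1.0436 × 2052.6 = 2142.1 MPa
Soderberg: 1/n_f = τ_a/S_se + τ_m/S_sy = 1031.8/505 + 2142.1/823 = 2.04319 + 2.60283 = 4.646
n_f = 1/4.646 = 0.2152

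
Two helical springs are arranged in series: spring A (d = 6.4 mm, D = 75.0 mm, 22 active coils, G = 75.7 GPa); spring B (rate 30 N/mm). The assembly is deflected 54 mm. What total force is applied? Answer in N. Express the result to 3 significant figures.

87.4 N

k_A = Gd⁴/(8D³N_a) = (75.7×10³)(6.4⁴)/(8·75.0³·22) = 1.7105 N/mm
Series: 1/k_eq = 1/1.7105 + 1/30 = 0.61796; k_eq = 1.6182 N/mm
F = k_eq·δ = 1.6182·54 = 87.384 N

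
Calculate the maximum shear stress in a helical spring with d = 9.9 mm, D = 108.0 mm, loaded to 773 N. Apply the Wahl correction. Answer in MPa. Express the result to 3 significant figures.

248 MPa

Spring index C = D/d = 108.0/9.9 = 10.9091
K_W = (4C−1)/(4C−4) + 0.615/C = 42.636/39.636 + 0.0564 = 1.1321
τ₀ = 8FD/(πd³) = 8·773·108.0/(π·9.9³) = 667872/3048.3 = 219.1 MPa
τ_max = K·τ₀ = 1.1321 × 219.1 = 248.03 MPa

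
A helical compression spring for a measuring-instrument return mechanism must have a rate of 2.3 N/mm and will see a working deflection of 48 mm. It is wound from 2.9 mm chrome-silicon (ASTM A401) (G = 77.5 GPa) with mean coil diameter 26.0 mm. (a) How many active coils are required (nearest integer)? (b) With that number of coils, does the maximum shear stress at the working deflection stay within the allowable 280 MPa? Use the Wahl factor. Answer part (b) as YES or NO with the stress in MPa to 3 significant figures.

N_a = Gd⁴/(8D³k) = (77.5×10³)(2.9⁴)/(8·26.0³·2.3) = 16.95 → N_a = 17
Actual rate k = Gd⁴/(8D³·17) = 2.2932 N/mm
Working load F = kδ = 2.2932·48 = 110.07 N
C = 26.0/2.9 = 8.9655; K_W = (4C−1)/(4C−4)+0.615/C = 1.1628
τ_max = K_W·8FD/(πd³) = 1.1628·298.81 = 347.44 MPa
τ_max > 280 MPa → exceeds allowable

(a) 17 coils; (b) NO, τ_max = 347 MPa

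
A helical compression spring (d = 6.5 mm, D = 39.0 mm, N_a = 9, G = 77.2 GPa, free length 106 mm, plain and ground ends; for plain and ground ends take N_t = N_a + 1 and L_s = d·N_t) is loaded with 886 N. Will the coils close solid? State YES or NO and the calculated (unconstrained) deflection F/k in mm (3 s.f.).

NO, δ = 27.5 mm

k = Gd⁴/(8D³N_a) = (77.2×10³)(6.5⁴)/(8·39.0³·9) = 32.266 N/mm
N_t = 10; L_s = 6.5·10 = 65 mm; δ_solid = L₀ − L_s = 106 − 65 = 41 mm
δ = F/k = 886/32.266 = 27.459 mm
δ < δ_solid → spring does not go solid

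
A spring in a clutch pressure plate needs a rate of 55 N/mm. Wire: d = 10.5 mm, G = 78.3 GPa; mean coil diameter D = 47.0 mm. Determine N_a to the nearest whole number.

N_a = Gd⁴/(8D³k) = (78.3×10³ × 10.5⁴)/(8 × 47.0³ × 55)
    = 9.51741e+08 / 4.56821e+07 = 20.83 → 21 coils

21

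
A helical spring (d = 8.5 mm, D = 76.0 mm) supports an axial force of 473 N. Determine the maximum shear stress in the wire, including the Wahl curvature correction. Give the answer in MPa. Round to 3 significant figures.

173 MPa

Spring index C = D/d = 76.0/8.5 = 8.9412
K_W = (4C−1)/(4C−4) + 0.615/C = 34.765/31.765 + 0.0688 = 1.1632
τ₀ = 8FD/(πd³) = 8·473·76.0/(π·8.5³) = 287584/1929.3 = 149.06 MPa
τ_max = K·τ₀ = 1.1632 × 149.06 = 173.39 MPa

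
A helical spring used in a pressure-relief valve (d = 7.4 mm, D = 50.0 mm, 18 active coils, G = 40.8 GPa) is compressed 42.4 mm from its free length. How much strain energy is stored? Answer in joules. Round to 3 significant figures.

k = Gd⁴/(8D³N_a) = (40.8×10³)(7.4⁴)/(8·50.0³·18) = 6.797 N/mm
U = ½kδ² = 0.5 × 6.797 × 42.4² = 6109.6 N·mm = 6.1096 J

6.11 J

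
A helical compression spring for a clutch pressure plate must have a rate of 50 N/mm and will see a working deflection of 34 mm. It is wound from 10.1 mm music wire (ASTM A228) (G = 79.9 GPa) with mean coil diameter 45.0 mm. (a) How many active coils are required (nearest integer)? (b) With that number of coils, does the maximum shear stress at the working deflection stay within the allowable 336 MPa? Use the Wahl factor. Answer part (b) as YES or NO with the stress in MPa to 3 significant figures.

N_a = Gd⁴/(8D³k) = (79.9×10³)(10.1⁴)/(8·45.0³·50) = 22.81 → N_a = 23
Actual rate k = Gd⁴/(8D³·23) = 49.588 N/mm
Working load F = kδ = 49.588·34 = 1686 N
C = 45.0/10.1 = 4.4554; K_W = (4C−1)/(4C−4)+0.615/C = 1.3551
τ_max = K_W·8FD/(πd³) = 1.3551·187.52 = 254.1 MPa
τ_max ≤ 336 MPa → acceptable

(a) 23 coils; (b) YES, τ_max = 254 MPa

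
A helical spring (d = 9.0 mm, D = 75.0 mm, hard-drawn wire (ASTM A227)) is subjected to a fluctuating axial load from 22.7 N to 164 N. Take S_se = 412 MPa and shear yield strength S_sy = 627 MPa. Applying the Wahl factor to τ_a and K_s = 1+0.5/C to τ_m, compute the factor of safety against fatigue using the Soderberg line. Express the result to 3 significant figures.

C = D/d = 75.0/9.0 = 8.3333; K_W = (4C−1)/(4C−4)+0.615/C = 1.1761; K_s = 1+0.5/C = 1.0600
F_a = (F_max−F_min)/2 = 70.65 N; F_m = (F_max+F_min)/2 = 93.35 N
τ_a = K_W·8F_aD/(πd³) = 1.1761 × 18.509 = 21.768 MPa
τ_m = K_s·8F_mD/(πd³) = 1.0600 × 24.456 = 25.924 MPa
Soderberg: 1/n_f = τ_a/S_se + τ_m/S_sy = 21.768/412 + 25.924/627 = 0.05284 + 0.04135 = 0.09418
n_f = 1/0.09418 = 10.62

10.6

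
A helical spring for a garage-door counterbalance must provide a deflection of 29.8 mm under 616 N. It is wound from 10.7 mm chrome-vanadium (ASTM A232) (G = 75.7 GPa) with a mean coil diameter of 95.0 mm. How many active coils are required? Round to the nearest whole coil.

7

Required rate k = F/δ = 616/29.8 = 20.671 N/mm
N_a = Gd⁴/(8D³k) = (75.7×10³ × 10.7⁴)/(8 × 95.0³ × 20.671)
    = 9.92273e+08 / 1.41783e+08 = 6.999 → 7 coils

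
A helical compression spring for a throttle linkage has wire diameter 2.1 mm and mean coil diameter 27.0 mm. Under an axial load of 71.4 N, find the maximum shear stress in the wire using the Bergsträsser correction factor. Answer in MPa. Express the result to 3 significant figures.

585 MPa

Spring index C = D/d = 27.0/2.1 = 12.8571
K_B = (4C+2)/(4C−3) = 53.429/48.429 = 1.1032
τ₀ = 8FD/(πd³) = 8·71.4·27.0/(π·2.1³) = 15422.4/29.094 = 530.08 MPa
τ_max = K·τ₀ = 1.1032 × 530.08 = 584.81 MPa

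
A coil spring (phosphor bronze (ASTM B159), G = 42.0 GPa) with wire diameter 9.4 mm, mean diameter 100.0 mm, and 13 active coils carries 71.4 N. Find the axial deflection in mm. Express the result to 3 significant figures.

22.6 mm

k = Gd⁴/(8D³N_a) = (42.0×10³)(9.4⁴)/(8·100.0³·13) = 3.153 N/mm
δ = F/k = 71.4 / 3.153 = 22.645 mm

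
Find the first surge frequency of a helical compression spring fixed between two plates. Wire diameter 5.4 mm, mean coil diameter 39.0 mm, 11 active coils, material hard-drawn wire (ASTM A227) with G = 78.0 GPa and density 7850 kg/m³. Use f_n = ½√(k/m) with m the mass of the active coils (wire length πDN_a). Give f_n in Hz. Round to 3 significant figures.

k = Gd⁴/(8D³N_a) = (78.0×10³)(5.4⁴)/(8·39.0³·11) = 12.706 N/mm = 12706 N/m
Wire length L = πDN_a = π·39.0·11 = 1347.7 mm
m = ρ·(πd²/4)·L = 7850 × 22.902×10⁻⁶ m² × 1.3477 m = 0.2423 kg
f_n = ½√(k/m) = 0.5·√(12706/0.2423) = 0.5·√(52437) = 114.5 Hz

114 Hz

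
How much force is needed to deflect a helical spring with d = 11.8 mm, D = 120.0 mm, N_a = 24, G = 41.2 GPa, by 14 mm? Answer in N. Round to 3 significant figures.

33.7 N

k = Gd⁴/(8D³N_a) = (41.2×10³)(11.8⁴)/(8·120.0³·24) = 2.4076 N/mm
F = k·δ = 2.4076 × 14 = 33.706 N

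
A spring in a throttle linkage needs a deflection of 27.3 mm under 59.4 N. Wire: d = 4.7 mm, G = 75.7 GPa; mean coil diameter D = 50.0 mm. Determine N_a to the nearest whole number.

Required rate k = F/δ = 59.4/27.3 = 2.1758 N/mm
N_a = Gd⁴/(8D³k) = (75.7×10³ × 4.7⁴)/(8 × 50.0³ × 2.1758)
    = 3.69392e+07 / 2.17582e+06 = 16.98 → 17 coils

17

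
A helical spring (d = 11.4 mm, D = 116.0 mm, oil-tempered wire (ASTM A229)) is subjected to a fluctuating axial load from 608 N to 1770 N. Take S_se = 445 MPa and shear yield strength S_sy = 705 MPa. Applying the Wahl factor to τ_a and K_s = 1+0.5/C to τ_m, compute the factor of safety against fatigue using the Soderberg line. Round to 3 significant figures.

C = D/d = 116.0/11.4 = 10.1754; K_W = (4C−1)/(4C−4)+0.615/C = 1.1422; K_s = 1+0.5/C = 1.0491
F_a = (F_max−F_min)/2 = 581 N; F_m = (F_max+F_min)/2 = 1189 N
τ_a = K_W·8F_aD/(πd³) = 1.1422 × 115.84 = 132.31 MPa
τ_m = K_s·8F_mD/(πd³) = 1.0491 × 237.06 = 248.71 MPa
Soderberg: 1/n_f = τ_a/S_se + τ_m/S_sy = 132.31/445 + 248.71/705 = 0.29733 + 0.35278 = 0.65011
n_f = 1/0.65011 = 1.538

1.54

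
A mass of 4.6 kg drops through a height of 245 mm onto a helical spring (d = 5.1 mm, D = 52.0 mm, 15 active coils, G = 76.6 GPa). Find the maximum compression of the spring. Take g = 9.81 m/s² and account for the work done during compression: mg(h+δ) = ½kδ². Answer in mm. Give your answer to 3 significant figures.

101 mm

k = Gd⁴/(8D³N_a) = (76.6×10³)(5.1⁴)/(8·52.0³·15) = 3.0713 N/mm
W = mg = 4.6 × 9.81 = 45.126 N
½kδ² − Wδ − Wh = 0 → δ = (W + √(W² + 2kWh))/k
δ = (45.126 + √(2036.4 + 67911.2))/3.0713 = (45.126 + 264.48)/3.0713 = 100.81 mm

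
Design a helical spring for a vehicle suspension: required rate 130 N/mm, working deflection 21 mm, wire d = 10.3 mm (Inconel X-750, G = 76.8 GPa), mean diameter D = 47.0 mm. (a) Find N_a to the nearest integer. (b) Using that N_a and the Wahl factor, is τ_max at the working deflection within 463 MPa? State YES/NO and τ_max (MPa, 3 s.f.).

N_a = Gd⁴/(8D³k) = (76.8×10³)(10.3⁴)/(8·47.0³·130) = 8.005 → N_a = 8
Actual rate k = Gd⁴/(8D³·8) = 130.09 N/mm
Working load F = kδ = 130.09·21 = 2731.8 N
C = 47.0/10.3 = 4.5631; K_W = (4C−1)/(4C−4)+0.615/C = 1.3453
τ_max = K_W·8FD/(πd³) = 1.3453·299.21 = 402.52 MPa
τ_max ≤ 463 MPa → acceptable

(a) 8 coils; (b) YES, τ_max = 403 MPa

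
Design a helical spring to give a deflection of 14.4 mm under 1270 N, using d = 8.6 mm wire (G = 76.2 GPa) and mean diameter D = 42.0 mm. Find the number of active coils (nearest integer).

Required rate k = F/δ = 1270/14.4 = 88.194 N/mm
N_a = Gd⁴/(8D³k) = (76.2×10³ × 8.6⁴)/(8 × 42.0³ × 88.194)
    = 4.1682e+08 / 5.22732e+07 = 7.974 → 8 coils

8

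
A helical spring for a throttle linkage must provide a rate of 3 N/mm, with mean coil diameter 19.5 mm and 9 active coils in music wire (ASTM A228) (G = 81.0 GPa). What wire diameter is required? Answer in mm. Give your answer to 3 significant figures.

d = (8D³N_a·k / G)^(1/4) = (8·19.5³·9·3 / (81.0×10³))^0.25
  = (19.773)^0.25 = 2.1087 mm

2.11 mm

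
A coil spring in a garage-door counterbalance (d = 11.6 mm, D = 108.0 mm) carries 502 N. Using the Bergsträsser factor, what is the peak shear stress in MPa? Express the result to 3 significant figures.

Spring index C = D/d = 108.0/11.6 = 9.3103
K_B = (4C+2)/(4C−3) = 39.241/34.241 = 1.1460
τ₀ = 8FD/(πd³) = 8·502·108.0/(π·11.6³) = 433728/4903.7 = 88.449 MPa
τ_max = K·τ₀ = 1.1460 × 88.449 = 101.36 MPa

101 MPa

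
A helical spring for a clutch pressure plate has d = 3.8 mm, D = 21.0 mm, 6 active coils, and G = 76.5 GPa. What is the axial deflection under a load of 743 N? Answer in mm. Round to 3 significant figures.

k = Gd⁴/(8D³N_a) = (76.5×10³)(3.8⁴)/(8·21.0³·6) = 35.884 N/mm
δ = F/k = 743 / 35.884 = 20.706 mm

20.7 mm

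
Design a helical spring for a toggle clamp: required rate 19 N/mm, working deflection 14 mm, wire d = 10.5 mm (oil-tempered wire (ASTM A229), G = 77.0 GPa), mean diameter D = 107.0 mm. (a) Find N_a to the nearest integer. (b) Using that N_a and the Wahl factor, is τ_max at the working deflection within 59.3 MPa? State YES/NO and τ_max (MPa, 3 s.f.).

(a) 5 coils; (b) NO, τ_max = 71.9 MPa

N_a = Gd⁴/(8D³k) = (77.0×10³)(10.5⁴)/(8·107.0³·19) = 5.026 → N_a = 5
Actual rate k = Gd⁴/(8D³·5) = 19.1 N/mm
Working load F = kδ = 19.1·14 = 267.4 N
C = 107.0/10.5 = 10.1905; K_W = (4C−1)/(4C−4)+0.615/C = 1.1420
τ_max = K_W·8FD/(πd³) = 1.1420·62.939 = 71.874 MPa
τ_max > 59.3 MPa → exceeds allowable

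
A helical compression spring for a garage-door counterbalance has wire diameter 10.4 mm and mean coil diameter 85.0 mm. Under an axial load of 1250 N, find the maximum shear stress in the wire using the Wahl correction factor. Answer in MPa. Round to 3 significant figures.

284 MPa

Spring index C = D/d = 85.0/10.4 = 8.1731
K_W = (4C−1)/(4C−4) + 0.615/C = 31.692/28.692 + 0.0752 = 1.1798
τ₀ = 8FD/(πd³) = 8·1250·85.0/(π·10.4³) = 850000/3533.9 = 240.53 MPa
τ_max = K·τ₀ = 1.1798 × 240.53 = 283.78 MPa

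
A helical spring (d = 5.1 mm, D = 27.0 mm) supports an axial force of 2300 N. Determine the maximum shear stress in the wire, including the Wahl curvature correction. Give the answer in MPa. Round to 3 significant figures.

Spring index C = D/d = 27.0/5.1 = 5.2941
K_W = (4C−1)/(4C−4) + 0.615/C = 20.176/17.176 + 0.1162 = 1.2908
τ₀ = 8FD/(πd³) = 8·2300·27.0/(π·5.1³) = 496800/416.74 = 1192.1 MPa
τ_max = K·τ₀ = 1.2908 × 1192.1 = 1538.8 MPa

1540 MPa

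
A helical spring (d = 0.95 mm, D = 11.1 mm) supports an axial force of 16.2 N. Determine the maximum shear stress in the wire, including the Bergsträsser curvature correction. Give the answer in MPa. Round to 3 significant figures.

595 MPa

Spring index C = D/d = 11.1/0.95 = 11.6842
K_B = (4C+2)/(4C−3) = 48.737/43.737 = 1.1143
τ₀ = 8FD/(πd³) = 8·16.2·11.1/(π·0.95³) = 1438.56/2.6935 = 534.08 MPa
τ_max = K·τ₀ = 1.1143 × 534.08 = 595.14 MPa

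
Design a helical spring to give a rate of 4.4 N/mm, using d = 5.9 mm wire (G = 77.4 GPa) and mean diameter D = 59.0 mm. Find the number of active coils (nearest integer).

N_a = Gd⁴/(8D³k) = (77.4×10³ × 5.9⁴)/(8 × 59.0³ × 4.4)
    = 9.37884e+07 / 7.22934e+06 = 12.97 → 13 coils

13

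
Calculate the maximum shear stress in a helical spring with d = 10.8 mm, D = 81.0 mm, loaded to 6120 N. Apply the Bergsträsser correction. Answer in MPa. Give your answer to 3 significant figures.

Spring index C = D/d = 81.0/10.8 = 7.5000
K_B = (4C+2)/(4C−3) = 32.000/27.000 = 1.1852
τ₀ = 8FD/(πd³) = 8·6120·81.0/(π·10.8³) = 3.96576e+06/3957.5 = 1002.1 MPa
τ_max = K·τ₀ = 1.1852 × 1002.1 = 1187.7 MPa

1190 MPa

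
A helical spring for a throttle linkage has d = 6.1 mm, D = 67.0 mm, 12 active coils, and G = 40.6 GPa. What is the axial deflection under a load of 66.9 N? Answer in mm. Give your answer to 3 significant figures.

34.4 mm

k = Gd⁴/(8D³N_a) = (40.6×10³)(6.1⁴)/(8·67.0³·12) = 1.9469 N/mm
δ = F/k = 66.9 / 1.9469 = 34.362 mm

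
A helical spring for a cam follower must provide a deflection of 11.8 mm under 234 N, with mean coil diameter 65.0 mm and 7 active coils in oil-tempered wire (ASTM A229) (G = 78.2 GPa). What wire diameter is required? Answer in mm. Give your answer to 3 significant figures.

7.90 mm

Required rate k = F/δ = 234/11.8 = 19.831 N/mm
d = (8D³N_a·k / G)^(1/4) = (8·65.0³·7·19.831 / (78.2×10³))^0.25
  = (3899.9)^0.25 = 7.9025 mm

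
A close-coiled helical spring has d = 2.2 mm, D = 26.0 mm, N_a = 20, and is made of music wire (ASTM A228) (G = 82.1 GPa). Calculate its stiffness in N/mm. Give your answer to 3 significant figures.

0.684 N/mm

k = Gd⁴/(8D³N_a) = (82.1×10³ × 2.2⁴) / (8 × 26.0³ × 20)
  = 1.92324e+06 / 2.81216e+06 = 0.6839 N/mm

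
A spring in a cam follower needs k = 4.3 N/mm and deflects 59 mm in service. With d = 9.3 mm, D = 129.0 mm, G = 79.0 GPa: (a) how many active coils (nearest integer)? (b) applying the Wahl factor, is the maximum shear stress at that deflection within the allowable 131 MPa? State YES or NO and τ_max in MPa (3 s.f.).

(a) 8 coils; (b) YES, τ_max = 114 MPa

N_a = Gd⁴/(8D³k) = (79.0×10³)(9.3⁴)/(8·129.0³·4.3) = 8.003 → N_a = 8
Actual rate k = Gd⁴/(8D³·8) = 4.3014 N/mm
Working load F = kδ = 4.3014·59 = 253.78 N
C = 129.0/9.3 = 13.8710; K_W = (4C−1)/(4C−4)+0.615/C = 1.1026
τ_max = K_W·8FD/(πd³) = 1.1026·103.64 = 114.28 MPa
τ_max ≤ 131 MPa → acceptable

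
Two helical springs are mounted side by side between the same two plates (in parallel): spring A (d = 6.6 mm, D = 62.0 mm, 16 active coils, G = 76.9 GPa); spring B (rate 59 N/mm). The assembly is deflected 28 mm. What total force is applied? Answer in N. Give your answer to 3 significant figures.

1790 N

k_A = Gd⁴/(8D³N_a) = (76.9×10³)(6.6⁴)/(8·62.0³·16) = 4.7832 N/mm
Parallel: k_eq = 4.7832 + 59 = 63.783 N/mm
F = k_eq·δ = 63.783·28 = 1785.9 N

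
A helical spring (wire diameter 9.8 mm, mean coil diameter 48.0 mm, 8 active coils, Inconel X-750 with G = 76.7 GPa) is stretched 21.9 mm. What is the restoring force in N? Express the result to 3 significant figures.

k = Gd⁴/(8D³N_a) = (76.7×10³)(9.8⁴)/(8·48.0³·8) = 99.953 N/mm
F = k·δ = 99.953 × 21.9 = 2189 N

2190 N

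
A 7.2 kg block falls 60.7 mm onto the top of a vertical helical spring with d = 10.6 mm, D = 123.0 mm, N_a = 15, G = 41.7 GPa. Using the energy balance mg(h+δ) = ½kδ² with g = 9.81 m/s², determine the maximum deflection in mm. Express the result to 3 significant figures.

97.3 mm

k = Gd⁴/(8D³N_a) = (41.7×10³)(10.6⁴)/(8·123.0³·15) = 2.3576 N/mm
W = mg = 7.2 × 9.81 = 70.632 N
½kδ² − Wδ − Wh = 0 → δ = (W + √(W² + 2kWh))/k
δ = (70.632 + √(4988.9 + 20215.4))/2.3576 = (70.632 + 158.76)/2.3576 = 97.3 mm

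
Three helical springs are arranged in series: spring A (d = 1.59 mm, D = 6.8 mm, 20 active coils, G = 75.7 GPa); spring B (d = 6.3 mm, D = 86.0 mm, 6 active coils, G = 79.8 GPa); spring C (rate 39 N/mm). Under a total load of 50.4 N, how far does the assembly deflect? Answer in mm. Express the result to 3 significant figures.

18.8 mm

k_A = Gd⁴/(8D³N_a) = (75.7×10³)(1.59⁴)/(8·6.8³·20) = 9.617 N/mm
k_B = Gd⁴/(8D³N_a) = (79.8×10³)(6.3⁴)/(8·86.0³·6) = 4.1175 N/mm
Series: 1/k_eq = 1/9.617 + 1/4.1175 + 1/39 = 0.37249; k_eq = 2.6846 N/mm
δ = F/k_eq = 50.4/2.6846 = 18.774 mm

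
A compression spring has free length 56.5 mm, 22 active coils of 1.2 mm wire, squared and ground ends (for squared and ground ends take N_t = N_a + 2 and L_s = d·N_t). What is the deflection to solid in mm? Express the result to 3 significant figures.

N_t = 24; L_s = 1.2·24 = 28.8 mm
δ_solid = L₀ − L_s = 56.5 − 28.8 = 27.7 mm

27.7 mm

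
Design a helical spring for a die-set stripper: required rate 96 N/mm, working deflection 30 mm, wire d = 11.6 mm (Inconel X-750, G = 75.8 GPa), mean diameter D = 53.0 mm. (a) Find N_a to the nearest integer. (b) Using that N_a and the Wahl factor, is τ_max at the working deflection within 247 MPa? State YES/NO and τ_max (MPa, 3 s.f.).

N_a = Gd⁴/(8D³k) = (75.8×10³)(11.6⁴)/(8·53.0³·96) = 12 → N_a = 12
Actual rate k = Gd⁴/(8D³·12) = 96.029 N/mm
Working load F = kδ = 96.029·30 = 2880.9 N
C = 53.0/11.6 = 4.5690; K_W = (4C−1)/(4C−4)+0.615/C = 1.3447
τ_max = K_W·8FD/(πd³) = 1.3447·249.1 = 334.97 MPa
τ_max > 247 MPa → exceeds allowable

(a) 12 coils; (b) NO, τ_max = 335 MPa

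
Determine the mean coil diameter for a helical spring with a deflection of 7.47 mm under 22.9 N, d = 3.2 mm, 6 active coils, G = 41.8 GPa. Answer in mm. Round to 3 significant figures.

Required rate k = F/δ = 22.9/7.47 = 3.0656 N/mm
D = (Gd⁴/(8N_a·k))^(1/3) = (41.8×10³·3.2⁴/(8·6·3.0656))^(1/3)
  = (29786.5)^(1/3) = 30.9985 mm

31.0 mm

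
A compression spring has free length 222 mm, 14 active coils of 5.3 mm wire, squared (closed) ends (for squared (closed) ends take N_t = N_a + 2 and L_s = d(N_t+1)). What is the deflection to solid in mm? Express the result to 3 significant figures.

132 mm

N_t = 16; L_s = 5.3·17 = 90.1 mm
δ_solid = L₀ − L_s = 222 − 90.1 = 131.9 mm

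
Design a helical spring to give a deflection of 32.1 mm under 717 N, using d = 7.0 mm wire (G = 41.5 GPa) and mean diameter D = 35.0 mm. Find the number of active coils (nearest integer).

13

Required rate k = F/δ = 717/32.1 = 22.336 N/mm
N_a = Gd⁴/(8D³k) = (41.5×10³ × 7.0⁴)/(8 × 35.0³ × 22.336)
    = 9.96415e+07 / 7.6614e+06 = 13.01 → 13 coils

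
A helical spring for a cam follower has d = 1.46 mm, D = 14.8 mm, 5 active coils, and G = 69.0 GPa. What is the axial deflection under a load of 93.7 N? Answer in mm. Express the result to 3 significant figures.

38.8 mm

k = Gd⁴/(8D³N_a) = (69.0×10³)(1.46⁴)/(8·14.8³·5) = 2.4178 N/mm
δ = F/k = 93.7 / 2.4178 = 38.755 mm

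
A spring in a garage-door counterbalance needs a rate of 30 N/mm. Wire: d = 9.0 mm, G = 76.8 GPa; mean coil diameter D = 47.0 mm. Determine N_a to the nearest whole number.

N_a = Gd⁴/(8D³k) = (76.8×10³ × 9.0⁴)/(8 × 47.0³ × 30)
    = 5.03885e+08 / 2.49175e+07 = 20.22 → 20 coils

20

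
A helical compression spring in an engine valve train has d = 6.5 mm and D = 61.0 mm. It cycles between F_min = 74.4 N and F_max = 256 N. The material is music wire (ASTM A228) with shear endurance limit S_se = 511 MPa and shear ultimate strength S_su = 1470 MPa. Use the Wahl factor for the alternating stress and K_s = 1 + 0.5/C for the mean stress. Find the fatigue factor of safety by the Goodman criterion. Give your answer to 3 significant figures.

5.46

C = D/d = 61.0/6.5 = 9.3846; K_W = (4C−1)/(4C−4)+0.615/C = 1.1550; K_s = 1+0.5/C = 1.0533
F_a = (F_max−F_min)/2 = 90.8 N; F_m = (F_max+F_min)/2 = 165.2 N
τ_a = K_W·8F_aD/(πd³) = 1.1550 × 51.359 = 59.319 MPa
τ_m = K_s·8F_mD/(πd³) = 1.0533 × 93.442 = 98.42 MPa
Goodman: 1/n_f = τ_a/S_se + τ_m/S_su = 59.319/511 + 98.42/1470 = 0.11608 + 0.06695 = 0.18304
n_f = 1/0.18304 = 5.463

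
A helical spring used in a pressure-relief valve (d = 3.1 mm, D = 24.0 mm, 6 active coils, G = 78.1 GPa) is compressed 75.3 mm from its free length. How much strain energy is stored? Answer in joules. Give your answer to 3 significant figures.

k = Gd⁴/(8D³N_a) = (78.1×10³)(3.1⁴)/(8·24.0³·6) = 10.87 N/mm
U = ½kδ² = 0.5 × 10.87 × 75.3² = 30816 N·mm = 30.816 J

30.8 J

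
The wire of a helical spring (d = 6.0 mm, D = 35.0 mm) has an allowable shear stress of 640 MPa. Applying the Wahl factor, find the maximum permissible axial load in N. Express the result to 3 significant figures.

1230 N

C = D/d = 35.0/6.0 = 5.8333
K_W = (4C−1)/(4C−4) + 0.615/C = 22.333/19.333 + 0.1054 = 1.2606
τ_max = K·8FD/(πd³) → F_max = τ_allow·πd³/(8DK)
F_max = 640·π·6.0³/(8·35.0·1.2606) = 4.3429e+05/352.97 = 1230.4 N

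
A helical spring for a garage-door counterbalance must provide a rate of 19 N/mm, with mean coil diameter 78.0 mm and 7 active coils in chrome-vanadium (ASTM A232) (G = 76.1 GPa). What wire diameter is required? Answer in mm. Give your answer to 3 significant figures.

d = (8D³N_a·k / G)^(1/4) = (8·78.0³·7·19 / (76.1×10³))^0.25
  = (6635)^0.25 = 9.0253 mm

9.03 mm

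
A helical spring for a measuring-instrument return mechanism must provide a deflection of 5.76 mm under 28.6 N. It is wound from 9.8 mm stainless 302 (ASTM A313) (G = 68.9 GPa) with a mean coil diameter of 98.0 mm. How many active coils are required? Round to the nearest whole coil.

17

Required rate k = F/δ = 28.6/5.76 = 4.9653 N/mm
N_a = Gd⁴/(8D³k) = (68.9×10³ × 9.8⁴)/(8 × 98.0³ × 4.9653)
    = 6.35512e+08 / 3.73862e+07 = 17 → 17 coils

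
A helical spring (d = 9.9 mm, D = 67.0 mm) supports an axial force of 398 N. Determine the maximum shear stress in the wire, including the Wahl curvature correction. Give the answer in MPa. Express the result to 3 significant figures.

Spring index C = D/d = 67.0/9.9 = 6.7677
K_W = (4C−1)/(4C−4) + 0.615/C = 26.071/23.071 + 0.0909 = 1.2209
τ₀ = 8FD/(πd³) = 8·398·67.0/(π·9.9³) = 213328/3048.3 = 69.983 MPa
τ_max = K·τ₀ = 1.2209 × 69.983 = 85.443 MPa

85.4 MPa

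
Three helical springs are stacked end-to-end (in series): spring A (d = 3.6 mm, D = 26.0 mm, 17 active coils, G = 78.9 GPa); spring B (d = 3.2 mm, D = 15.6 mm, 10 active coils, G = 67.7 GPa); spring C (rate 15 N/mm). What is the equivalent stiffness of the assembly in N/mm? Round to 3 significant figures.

k_A = Gd⁴/(8D³N_a) = (78.9×10³)(3.6⁴)/(8·26.0³·17) = 5.5441 N/mm
k_B = Gd⁴/(8D³N_a) = (67.7×10³)(3.2⁴)/(8·15.6³·10) = 23.374 N/mm
Series: 1/k_eq = 1/5.5441 + 1/23.374 + 1/15 = 0.28982; k_eq = 3.4504 N/mm

3.45 N/mm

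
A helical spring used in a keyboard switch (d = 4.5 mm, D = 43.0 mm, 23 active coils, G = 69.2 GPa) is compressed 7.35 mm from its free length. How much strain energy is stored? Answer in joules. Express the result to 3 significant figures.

k = Gd⁴/(8D³N_a) = (69.2×10³)(4.5⁴)/(8·43.0³·23) = 1.9397 N/mm
U = ½kδ² = 0.5 × 1.9397 × 7.35² = 52.394 N·mm = 0.052394 J

0.0524 J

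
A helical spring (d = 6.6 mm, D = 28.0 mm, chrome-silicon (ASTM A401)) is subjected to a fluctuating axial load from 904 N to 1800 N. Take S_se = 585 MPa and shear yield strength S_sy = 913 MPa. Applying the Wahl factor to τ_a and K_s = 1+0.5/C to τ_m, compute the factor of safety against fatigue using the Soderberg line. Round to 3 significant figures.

C = D/d = 28.0/6.6 = 4.2424; K_W = (4C−1)/(4C−4)+0.615/C = 1.3763; K_s = 1+0.5/C = 1.1179
F_a = (F_max−F_min)/2 = 448 N; F_m = (F_max+F_min)/2 = 1352 N
τ_a = K_W·8F_aD/(πd³) = 1.3763 × 111.11 = 152.91 MPa
τ_m = K_s·8F_mD/(πd³) = 1.1179 × 335.31 = 374.83 MPa
Soderberg: 1/n_f = τ_a/S_se + τ_m/S_sy = 152.91/585 + 374.83/913 = 0.26139 + 0.41054 = 0.67194
n_f = 1/0.67194 = 1.488

1.49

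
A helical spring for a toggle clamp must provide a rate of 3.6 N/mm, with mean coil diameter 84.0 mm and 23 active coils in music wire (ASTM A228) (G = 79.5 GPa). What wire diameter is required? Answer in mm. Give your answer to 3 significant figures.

8.38 mm

d = (8D³N_a·k / G)^(1/4) = (8·84.0³·23·3.6 / (79.5×10³))^0.25
  = (4938.5)^0.25 = 8.3830 mm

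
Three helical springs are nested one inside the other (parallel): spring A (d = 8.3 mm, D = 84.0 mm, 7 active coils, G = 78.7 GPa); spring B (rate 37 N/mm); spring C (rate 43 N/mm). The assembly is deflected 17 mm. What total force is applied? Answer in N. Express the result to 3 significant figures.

k_A = Gd⁴/(8D³N_a) = (78.7×10³)(8.3⁴)/(8·84.0³·7) = 11.253 N/mm
Parallel: k_eq = 11.253 + 37 + 43 = 91.253 N/mm
F = k_eq·δ = 91.253·17 = 1551.3 N

1550 N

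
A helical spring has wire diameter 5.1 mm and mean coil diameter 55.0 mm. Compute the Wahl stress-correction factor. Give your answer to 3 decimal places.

1.134

C = D/d = 55.0/5.1 = 10.7843
K_W = (4C−1)/(4C−4) + 0.615/C = 42.137/39.137 + 0.0570 = 1.1337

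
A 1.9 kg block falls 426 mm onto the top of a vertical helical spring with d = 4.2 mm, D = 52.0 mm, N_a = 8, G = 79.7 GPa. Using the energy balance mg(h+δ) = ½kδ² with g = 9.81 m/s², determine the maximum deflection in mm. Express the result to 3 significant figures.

83.0 mm

k = Gd⁴/(8D³N_a) = (79.7×10³)(4.2⁴)/(8·52.0³·8) = 2.7559 N/mm
W = mg = 1.9 × 9.81 = 18.639 N
½kδ² − Wδ − Wh = 0 → δ = (W + √(W² + 2kWh))/k
δ = (18.639 + √(347.41 + 43765.1))/2.7559 = (18.639 + 210.03)/2.7559 = 82.974 mm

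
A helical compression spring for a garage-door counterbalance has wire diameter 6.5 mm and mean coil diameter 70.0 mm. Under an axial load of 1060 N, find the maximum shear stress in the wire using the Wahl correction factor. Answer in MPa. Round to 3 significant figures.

Spring index C = D/d = 70.0/6.5 = 10.7692
K_W = (4C−1)/(4C−4) + 0.615/C = 42.077/39.077 + 0.0571 = 1.1339
τ₀ = 8FD/(πd³) = 8·1060·70.0/(π·6.5³) = 593600/862.76 = 688.02 MPa
τ_max = K·τ₀ = 1.1339 × 688.02 = 780.14 MPa

780 MPa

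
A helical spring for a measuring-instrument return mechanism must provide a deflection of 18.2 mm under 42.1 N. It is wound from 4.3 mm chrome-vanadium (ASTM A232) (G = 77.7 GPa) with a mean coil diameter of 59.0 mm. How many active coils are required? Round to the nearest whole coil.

7

Required rate k = F/δ = 42.1/18.2 = 2.3132 N/mm
N_a = Gd⁴/(8D³k) = (77.7×10³ × 4.3⁴)/(8 × 59.0³ × 2.3132)
    = 2.65641e+07 / 3.80064e+06 = 6.989 → 7 coils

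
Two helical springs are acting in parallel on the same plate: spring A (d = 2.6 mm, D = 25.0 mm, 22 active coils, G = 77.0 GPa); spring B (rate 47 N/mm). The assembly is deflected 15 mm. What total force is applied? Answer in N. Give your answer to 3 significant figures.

k_A = Gd⁴/(8D³N_a) = (77.0×10³)(2.6⁴)/(8·25.0³·22) = 1.2795 N/mm
Parallel: k_eq = 1.2795 + 47 = 48.28 N/mm
F = k_eq·δ = 48.28·15 = 724.19 N

724 N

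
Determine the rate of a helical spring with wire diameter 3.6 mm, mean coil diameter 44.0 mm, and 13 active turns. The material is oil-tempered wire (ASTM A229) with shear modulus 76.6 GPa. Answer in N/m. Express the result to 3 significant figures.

1450 N/m

k = Gd⁴/(8D³N_a) = (76.6×10³ × 3.6⁴) / (8 × 44.0³ × 13)
  = 1.28659e+07 / 8.85914e+06 = 1.4523 N/mm = 1452.3 N/m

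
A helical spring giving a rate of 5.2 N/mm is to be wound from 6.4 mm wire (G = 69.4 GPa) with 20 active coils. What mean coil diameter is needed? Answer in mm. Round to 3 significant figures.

51.9 mm

D = (Gd⁴/(8N_a·k))^(1/3) = (69.4×10³·6.4⁴/(8·20·5.2))^(1/3)
  = (139945)^(1/3) = 51.9181 mm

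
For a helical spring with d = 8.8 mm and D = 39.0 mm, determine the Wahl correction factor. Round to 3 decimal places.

1.357

C = D/d = 39.0/8.8 = 4.4318
K_W = (4C−1)/(4C−4) + 0.615/C = 16.727/13.727 + 0.1388 = 1.3573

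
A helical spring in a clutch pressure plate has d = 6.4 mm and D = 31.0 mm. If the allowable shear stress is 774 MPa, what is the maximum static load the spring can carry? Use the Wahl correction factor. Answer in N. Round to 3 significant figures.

1940 N

C = D/d = 31.0/6.4 = 4.8438
K_W = (4C−1)/(4C−4) + 0.615/C = 18.375/15.375 + 0.1270 = 1.3221
τ_max = K·8FD/(πd³) → F_max = τ_allow·πd³/(8DK)
F_max = 774·π·6.4³/(8·31.0·1.3221) = 6.3743e+05/327.88 = 1944.1 N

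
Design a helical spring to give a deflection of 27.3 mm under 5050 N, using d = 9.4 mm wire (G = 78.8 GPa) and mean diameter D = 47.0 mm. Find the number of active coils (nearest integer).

4

Required rate k = F/δ = 5050/27.3 = 184.98 N/mm
N_a = Gd⁴/(8D³k) = (78.8×10³ × 9.4⁴)/(8 × 47.0³ × 184.98)
    = 6.1523e+08 / 1.53643e+08 = 4.004 → 4 coils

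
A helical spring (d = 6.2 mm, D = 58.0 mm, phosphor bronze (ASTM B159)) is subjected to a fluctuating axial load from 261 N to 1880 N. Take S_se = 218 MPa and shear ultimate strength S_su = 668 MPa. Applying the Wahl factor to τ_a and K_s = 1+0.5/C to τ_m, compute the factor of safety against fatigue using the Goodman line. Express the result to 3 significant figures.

C = D/d = 58.0/6.2 = 9.3548; K_W = (4C−1)/(4C−4)+0.615/C = 1.1555; K_s = 1+0.5/C = 1.0534
F_a = (F_max−F_min)/2 = 809.5 N; F_m = (F_max+F_min)/2 = 1070.5 N
τ_a = K_W·8F_aD/(πd³) = 1.1555 × 501.66 = 579.67 MPa
τ_m = K_s·8F_mD/(πd³) = 1.0534 × 663.41 = 698.86 MPa
Goodman: 1/n_f = τ_a/S_se + τ_m/S_su = 579.67/218 + 698.86/668 = 2.65905 + 1.04620 = 3.7053
n_f = 1/3.7053 = 0.2699

0.270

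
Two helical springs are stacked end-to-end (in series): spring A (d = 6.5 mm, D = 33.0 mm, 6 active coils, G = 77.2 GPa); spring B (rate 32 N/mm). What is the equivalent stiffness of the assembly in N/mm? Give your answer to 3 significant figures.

22.8 N/mm

k_A = Gd⁴/(8D³N_a) = (77.2×10³)(6.5⁴)/(8·33.0³·6) = 79.889 N/mm
Series: 1/k_eq = 1/79.889 + 1/32 = 0.043767; k_eq = 22.848 N/mm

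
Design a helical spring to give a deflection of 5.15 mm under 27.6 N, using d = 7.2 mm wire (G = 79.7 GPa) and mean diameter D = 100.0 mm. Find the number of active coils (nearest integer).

Required rate k = F/δ = 27.6/5.15 = 5.3592 N/mm
N_a = Gd⁴/(8D³k) = (79.7×10³ × 7.2⁴)/(8 × 100.0³ × 5.3592)
    = 2.14185e+08 / 4.28738e+07 = 4.996 → 5 coils

5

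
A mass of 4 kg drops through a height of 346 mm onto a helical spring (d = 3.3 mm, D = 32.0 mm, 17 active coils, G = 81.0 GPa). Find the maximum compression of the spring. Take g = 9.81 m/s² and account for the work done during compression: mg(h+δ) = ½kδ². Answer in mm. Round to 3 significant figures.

k = Gd⁴/(8D³N_a) = (81.0×10³)(3.3⁴)/(8·32.0³·17) = 2.1555 N/mm
W = mg = 4 × 9.81 = 39.24 N
½kδ² − Wδ − Wh = 0 → δ = (W + √(W² + 2kWh))/k
δ = (39.24 + √(1539.8 + 58531.1))/2.1555 = (39.24 + 245.09)/2.1555 = 131.91 mm

132 mm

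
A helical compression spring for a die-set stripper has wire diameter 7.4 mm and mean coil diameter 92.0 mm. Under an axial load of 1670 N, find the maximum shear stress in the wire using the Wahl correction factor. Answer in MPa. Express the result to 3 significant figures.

Spring index C = D/d = 92.0/7.4 = 12.4324
K_W = (4C−1)/(4C−4) + 0.615/C = 48.730/45.730 + 0.0495 = 1.1151
τ₀ = 8FD/(πd³) = 8·1670·92.0/(π·7.4³) = 1.22912e+06/1273 = 965.49 MPa
τ_max = K·τ₀ = 1.1151 × 965.49 = 1076.6 MPa

1080 MPa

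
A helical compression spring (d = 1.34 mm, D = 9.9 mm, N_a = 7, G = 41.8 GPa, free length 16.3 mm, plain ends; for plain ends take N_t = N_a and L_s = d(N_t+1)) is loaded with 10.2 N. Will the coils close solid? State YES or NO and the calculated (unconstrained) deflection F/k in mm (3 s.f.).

k = Gd⁴/(8D³N_a) = (41.8×10³)(1.34⁴)/(8·9.9³·7) = 2.4803 N/mm
N_t = 7; L_s = 1.34·8 = 10.72 mm; δ_solid = L₀ − L_s = 16.3 − 10.72 = 5.58 mm
δ = F/k = 10.2/2.4803 = 4.1124 mm
δ < δ_solid → spring does not go solid

NO, δ = 4.11 mm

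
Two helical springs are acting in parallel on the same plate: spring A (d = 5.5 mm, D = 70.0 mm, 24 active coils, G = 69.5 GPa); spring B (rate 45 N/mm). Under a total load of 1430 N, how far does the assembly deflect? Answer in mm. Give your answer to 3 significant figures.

31.1 mm

k_A = Gd⁴/(8D³N_a) = (69.5×10³)(5.5⁴)/(8·70.0³·24) = 0.9657 N/mm
Parallel: k_eq = 0.9657 + 45 = 45.966 N/mm
δ = F/k_eq = 1430/45.966 = 31.11 mm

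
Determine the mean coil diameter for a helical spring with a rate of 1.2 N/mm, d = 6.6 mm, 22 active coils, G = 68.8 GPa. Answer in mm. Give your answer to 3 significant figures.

85.2 mm

D = (Gd⁴/(8N_a·k))^(1/3) = (68.8×10³·6.6⁴/(8·22·1.2))^(1/3)
  = (618116)^(1/3) = 85.1838 mm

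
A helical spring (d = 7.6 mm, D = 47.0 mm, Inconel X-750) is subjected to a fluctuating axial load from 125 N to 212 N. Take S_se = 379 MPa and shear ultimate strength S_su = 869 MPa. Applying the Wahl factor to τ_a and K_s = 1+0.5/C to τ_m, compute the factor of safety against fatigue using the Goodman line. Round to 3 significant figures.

10.4

C = D/d = 47.0/7.6 = 6.1842; K_W = (4C−1)/(4C−4)+0.615/C = 1.2441; K_s = 1+0.5/C = 1.0809
F_a = (F_max−F_min)/2 = 43.5 N; F_m = (F_max+F_min)/2 = 168.5 N
τ_a = K_W·8F_aD/(πd³) = 1.2441 × 11.86 = 14.755 MPa
τ_m = K_s·8F_mD/(πd³) = 1.0809 × 45.941 = 49.655 MPa
Goodman: 1/n_f = τ_a/S_se + τ_m/S_su = 14.755/379 + 49.655/869 = 0.03893 + 0.05714 = 0.096073
n_f = 1/0.096073 = 10.41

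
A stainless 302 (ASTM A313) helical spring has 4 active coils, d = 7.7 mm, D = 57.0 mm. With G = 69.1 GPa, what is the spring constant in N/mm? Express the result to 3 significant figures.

k = Gd⁴/(8D³N_a) = (69.1×10³ × 7.7⁴) / (8 × 57.0³ × 4)
  = 2.42908e+08 / 5.92618e+06 = 40.989 N/mm

41.0 N/mm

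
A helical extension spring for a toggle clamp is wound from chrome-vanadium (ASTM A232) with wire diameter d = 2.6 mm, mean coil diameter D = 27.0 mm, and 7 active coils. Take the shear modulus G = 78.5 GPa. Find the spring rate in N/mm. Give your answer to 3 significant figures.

3.25 N/mm

k = Gd⁴/(8D³N_a) = (78.5×10³ × 2.6⁴) / (8 × 27.0³ × 7)
  = 3.58726e+06 / 1.10225e+06 = 3.2545 N/mm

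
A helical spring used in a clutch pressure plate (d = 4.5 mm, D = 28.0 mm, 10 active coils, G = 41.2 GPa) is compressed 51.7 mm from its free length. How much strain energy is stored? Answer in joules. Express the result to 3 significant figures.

12.9 J

k = Gd⁴/(8D³N_a) = (41.2×10³)(4.5⁴)/(8·28.0³·10) = 9.6202 N/mm
U = ½kδ² = 0.5 × 9.6202 × 51.7² = 12857 N·mm = 12.857 J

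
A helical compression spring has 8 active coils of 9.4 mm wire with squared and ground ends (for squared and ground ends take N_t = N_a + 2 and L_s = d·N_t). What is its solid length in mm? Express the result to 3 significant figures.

94.0 mm

squared and ground ends: N_t = N_a + 2 = 8 + 2 = 10
L_s = d·N_t = 9.4 × 10 = 94 mm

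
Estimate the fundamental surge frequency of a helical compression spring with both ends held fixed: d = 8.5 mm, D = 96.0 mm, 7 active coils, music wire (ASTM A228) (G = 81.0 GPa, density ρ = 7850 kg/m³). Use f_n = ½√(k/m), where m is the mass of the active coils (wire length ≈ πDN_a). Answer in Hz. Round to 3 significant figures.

k = Gd⁴/(8D³N_a) = (81.0×10³)(8.5⁴)/(8·96.0³·7) = 8.5341 N/mm = 8534.1 N/m
Wire length L = πDN_a = π·96.0·7 = 2111.2 mm
m = ρ·(πd²/4)·L = 7850 × 56.745×10⁻⁶ m² × 2.1112 m = 0.94041 kg
f_n = ½√(k/m) = 0.5·√(8534.1/0.94041) = 0.5·√(9074.9) = 47.631 Hz

47.6 Hz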